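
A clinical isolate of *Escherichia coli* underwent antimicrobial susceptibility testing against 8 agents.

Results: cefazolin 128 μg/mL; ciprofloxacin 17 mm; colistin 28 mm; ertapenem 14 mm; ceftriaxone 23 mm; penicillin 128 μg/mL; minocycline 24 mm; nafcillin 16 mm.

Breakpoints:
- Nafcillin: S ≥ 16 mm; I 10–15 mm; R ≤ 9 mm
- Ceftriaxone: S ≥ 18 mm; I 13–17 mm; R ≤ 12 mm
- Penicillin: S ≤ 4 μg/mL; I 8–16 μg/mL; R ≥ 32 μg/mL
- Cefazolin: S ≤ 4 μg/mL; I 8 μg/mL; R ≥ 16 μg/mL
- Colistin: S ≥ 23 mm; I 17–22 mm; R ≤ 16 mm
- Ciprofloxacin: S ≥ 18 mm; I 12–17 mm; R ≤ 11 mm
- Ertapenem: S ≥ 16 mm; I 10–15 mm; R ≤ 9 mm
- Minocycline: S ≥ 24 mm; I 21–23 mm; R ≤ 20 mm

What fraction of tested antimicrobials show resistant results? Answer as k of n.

Cefazolin (128 μg/mL) ≥ 16 μg/mL — R
Ciprofloxacin 17 mm: in 12–17 mm → intermediate
Colistin 28 mm: ≥ 23 mm → S
Ertapenem 14 mm: in 10–15 mm — intermediate
Ceftriaxone: 23 mm is ≥ 18 mm ⇒ Susceptible
Penicillin: 128 μg/mL is ≥ 32 μg/mL → resistant
Minocycline (24 mm) ≥ 24 mm ⇒ susceptible
Nafcillin: 16 mm is ≥ 16 mm → Susceptible
Resistant: 2/8

2 of 8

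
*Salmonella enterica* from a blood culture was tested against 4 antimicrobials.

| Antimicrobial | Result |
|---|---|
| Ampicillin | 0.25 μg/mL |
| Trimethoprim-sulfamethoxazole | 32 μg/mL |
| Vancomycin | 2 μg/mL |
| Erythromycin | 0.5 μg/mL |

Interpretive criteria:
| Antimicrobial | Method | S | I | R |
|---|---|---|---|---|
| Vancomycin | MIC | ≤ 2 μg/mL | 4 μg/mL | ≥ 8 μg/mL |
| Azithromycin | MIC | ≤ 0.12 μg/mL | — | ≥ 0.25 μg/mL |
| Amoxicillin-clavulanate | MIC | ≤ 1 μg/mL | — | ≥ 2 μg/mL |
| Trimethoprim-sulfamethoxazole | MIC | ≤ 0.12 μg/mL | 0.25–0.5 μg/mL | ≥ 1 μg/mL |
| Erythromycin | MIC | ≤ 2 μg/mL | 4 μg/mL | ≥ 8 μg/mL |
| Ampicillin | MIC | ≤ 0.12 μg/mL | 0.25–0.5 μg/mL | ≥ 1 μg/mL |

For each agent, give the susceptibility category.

I, R, S, S

Ampicillin 0.25 μg/mL: in 0.25–0.5 μg/mL — I
Trimethoprim-sulfamethoxazole: 32 μg/mL is ≥ 1 μg/mL → Resistant
Vancomycin 2 μg/mL: ≤ 2 μg/mL — S
Erythromycin 0.5 μg/mL: ≤ 2 μg/mL — S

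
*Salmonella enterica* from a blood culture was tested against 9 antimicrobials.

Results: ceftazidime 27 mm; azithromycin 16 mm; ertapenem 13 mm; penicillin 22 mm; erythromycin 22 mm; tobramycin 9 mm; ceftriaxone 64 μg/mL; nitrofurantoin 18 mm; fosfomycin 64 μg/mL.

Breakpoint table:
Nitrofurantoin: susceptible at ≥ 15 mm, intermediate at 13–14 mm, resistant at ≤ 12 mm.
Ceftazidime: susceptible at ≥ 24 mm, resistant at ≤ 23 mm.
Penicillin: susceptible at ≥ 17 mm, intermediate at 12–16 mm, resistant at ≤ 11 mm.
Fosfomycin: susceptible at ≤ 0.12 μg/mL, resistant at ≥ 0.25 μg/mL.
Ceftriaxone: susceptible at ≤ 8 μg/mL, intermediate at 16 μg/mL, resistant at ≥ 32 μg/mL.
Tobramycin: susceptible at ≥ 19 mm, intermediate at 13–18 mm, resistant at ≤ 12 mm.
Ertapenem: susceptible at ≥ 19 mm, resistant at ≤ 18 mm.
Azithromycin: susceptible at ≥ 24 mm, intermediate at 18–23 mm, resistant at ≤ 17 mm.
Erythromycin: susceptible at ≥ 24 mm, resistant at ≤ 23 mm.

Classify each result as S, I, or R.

S, R, R, S, R, R, R, S, R

Ceftazidime (27 mm) ≥ 24 mm ⇒ susceptible
Azithromycin: 16 mm is ≤ 17 mm — Resistant
Ertapenem: 13 mm is ≤ 18 mm ⇒ Resistant
Penicillin: 22 mm is ≥ 17 mm ⇒ S
Erythromycin: 22 mm is ≤ 23 mm ⇒ Resistant
Tobramycin: 9 mm is ≤ 12 mm ⇒ R
Ceftriaxone 64 μg/mL: ≥ 32 μg/mL → Resistant
Nitrofurantoin 18 mm: ≥ 15 mm ⇒ susceptible
Fosfomycin (64 μg/mL) ≥ 0.25 μg/mL → Resistant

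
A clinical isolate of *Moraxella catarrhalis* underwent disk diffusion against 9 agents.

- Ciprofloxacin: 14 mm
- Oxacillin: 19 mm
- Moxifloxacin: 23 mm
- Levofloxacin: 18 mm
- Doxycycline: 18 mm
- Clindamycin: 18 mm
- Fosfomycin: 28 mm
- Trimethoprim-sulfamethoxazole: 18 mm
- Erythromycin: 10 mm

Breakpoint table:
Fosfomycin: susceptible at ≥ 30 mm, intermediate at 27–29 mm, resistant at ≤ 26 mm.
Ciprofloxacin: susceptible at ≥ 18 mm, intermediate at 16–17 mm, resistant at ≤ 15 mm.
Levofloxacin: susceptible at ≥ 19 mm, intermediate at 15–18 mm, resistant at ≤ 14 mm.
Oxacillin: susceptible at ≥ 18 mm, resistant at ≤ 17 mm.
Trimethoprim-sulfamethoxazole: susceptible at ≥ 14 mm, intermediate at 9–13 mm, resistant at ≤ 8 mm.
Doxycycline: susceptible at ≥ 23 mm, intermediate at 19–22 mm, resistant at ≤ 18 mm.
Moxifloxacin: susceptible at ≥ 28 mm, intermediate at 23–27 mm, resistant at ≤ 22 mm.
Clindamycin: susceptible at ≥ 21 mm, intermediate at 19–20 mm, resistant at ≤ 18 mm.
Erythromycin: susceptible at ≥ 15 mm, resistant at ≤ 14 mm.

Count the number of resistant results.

Ciprofloxacin (14 mm) ≤ 15 mm → Resistant
Oxacillin: 19 mm is ≥ 18 mm → susceptible
Moxifloxacin 23 mm: in 23–27 mm ⇒ I
Levofloxacin (18 mm) in 15–18 mm — Intermediate
Doxycycline (18 mm) ≤ 18 mm → R
Clindamycin (18 mm) ≤ 18 mm ⇒ R
Fosfomycin 28 mm: in 27–29 mm — Intermediate
Trimethoprim-sulfamethoxazole (18 mm) ≥ 14 mm → susceptible
Erythromycin (10 mm) ≤ 14 mm → resistant
Resistant: 4

4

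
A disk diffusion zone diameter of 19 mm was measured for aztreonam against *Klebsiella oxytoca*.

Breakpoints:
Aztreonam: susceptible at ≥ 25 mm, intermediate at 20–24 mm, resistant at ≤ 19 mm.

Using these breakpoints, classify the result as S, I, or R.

R

Aztreonam 19 mm: ≤ 19 mm ⇒ Resistant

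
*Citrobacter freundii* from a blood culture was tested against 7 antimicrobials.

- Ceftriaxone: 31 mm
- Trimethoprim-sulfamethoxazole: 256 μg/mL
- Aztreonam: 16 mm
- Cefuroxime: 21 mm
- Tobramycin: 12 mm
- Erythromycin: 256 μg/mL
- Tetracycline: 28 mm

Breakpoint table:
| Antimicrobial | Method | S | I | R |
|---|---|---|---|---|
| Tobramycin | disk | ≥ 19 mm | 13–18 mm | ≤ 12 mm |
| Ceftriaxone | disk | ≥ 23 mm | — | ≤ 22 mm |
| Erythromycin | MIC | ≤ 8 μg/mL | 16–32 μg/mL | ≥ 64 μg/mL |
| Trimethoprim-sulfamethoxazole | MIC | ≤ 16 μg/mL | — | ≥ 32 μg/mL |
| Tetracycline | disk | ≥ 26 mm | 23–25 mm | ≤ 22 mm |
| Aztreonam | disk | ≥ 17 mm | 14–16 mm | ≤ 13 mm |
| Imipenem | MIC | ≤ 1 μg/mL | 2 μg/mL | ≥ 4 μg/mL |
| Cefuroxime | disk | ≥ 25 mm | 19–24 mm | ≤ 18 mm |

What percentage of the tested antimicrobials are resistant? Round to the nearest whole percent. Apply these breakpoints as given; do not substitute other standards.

43%

Ceftriaxone (31 mm) ≥ 23 mm ⇒ S
Trimethoprim-sulfamethoxazole 256 μg/mL: ≥ 32 μg/mL → Resistant
Aztreonam (16 mm) in 14–16 mm ⇒ I
Cefuroxime (21 mm) in 19–24 mm → Intermediate
Tobramycin 12 mm: ≤ 12 mm — Resistant
Erythromycin: 256 μg/mL is ≥ 64 μg/mL → resistant
Tetracycline 28 mm: ≥ 26 mm ⇒ S
Resistant: 3/7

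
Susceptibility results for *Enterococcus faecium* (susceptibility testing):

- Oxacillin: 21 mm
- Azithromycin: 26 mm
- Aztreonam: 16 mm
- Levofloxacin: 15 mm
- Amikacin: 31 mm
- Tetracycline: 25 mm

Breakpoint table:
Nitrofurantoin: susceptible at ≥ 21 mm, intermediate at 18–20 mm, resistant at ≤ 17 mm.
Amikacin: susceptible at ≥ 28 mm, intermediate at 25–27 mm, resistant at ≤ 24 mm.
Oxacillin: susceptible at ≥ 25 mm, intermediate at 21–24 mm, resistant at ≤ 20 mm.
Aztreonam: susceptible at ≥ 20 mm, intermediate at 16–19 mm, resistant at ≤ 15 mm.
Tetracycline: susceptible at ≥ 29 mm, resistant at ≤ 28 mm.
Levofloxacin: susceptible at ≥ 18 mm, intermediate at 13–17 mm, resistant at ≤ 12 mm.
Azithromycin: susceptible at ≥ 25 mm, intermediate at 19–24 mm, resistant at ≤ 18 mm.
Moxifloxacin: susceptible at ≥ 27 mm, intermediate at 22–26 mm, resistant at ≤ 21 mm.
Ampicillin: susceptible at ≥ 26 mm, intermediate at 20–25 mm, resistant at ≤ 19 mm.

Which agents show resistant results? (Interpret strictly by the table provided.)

tetracycline

Oxacillin (21 mm) in 21–24 mm — intermediate
Azithromycin (26 mm) ≥ 25 mm ⇒ susceptible
Aztreonam: 16 mm is in 16–19 mm → I
Levofloxacin 15 mm: in 13–17 mm → intermediate
Amikacin 31 mm: ≥ 28 mm ⇒ Susceptible
Tetracycline 25 mm: ≤ 28 mm — resistant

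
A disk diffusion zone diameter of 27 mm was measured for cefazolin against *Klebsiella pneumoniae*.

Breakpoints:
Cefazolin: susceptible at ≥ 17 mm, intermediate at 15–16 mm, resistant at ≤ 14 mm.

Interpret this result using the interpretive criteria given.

Cefazolin (27 mm) ≥ 17 mm → Susceptible

S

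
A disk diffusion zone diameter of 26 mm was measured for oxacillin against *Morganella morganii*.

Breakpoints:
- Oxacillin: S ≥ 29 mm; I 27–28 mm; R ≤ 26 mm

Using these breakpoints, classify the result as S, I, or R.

Oxacillin (26 mm) ≤ 26 mm ⇒ resistant

Resistant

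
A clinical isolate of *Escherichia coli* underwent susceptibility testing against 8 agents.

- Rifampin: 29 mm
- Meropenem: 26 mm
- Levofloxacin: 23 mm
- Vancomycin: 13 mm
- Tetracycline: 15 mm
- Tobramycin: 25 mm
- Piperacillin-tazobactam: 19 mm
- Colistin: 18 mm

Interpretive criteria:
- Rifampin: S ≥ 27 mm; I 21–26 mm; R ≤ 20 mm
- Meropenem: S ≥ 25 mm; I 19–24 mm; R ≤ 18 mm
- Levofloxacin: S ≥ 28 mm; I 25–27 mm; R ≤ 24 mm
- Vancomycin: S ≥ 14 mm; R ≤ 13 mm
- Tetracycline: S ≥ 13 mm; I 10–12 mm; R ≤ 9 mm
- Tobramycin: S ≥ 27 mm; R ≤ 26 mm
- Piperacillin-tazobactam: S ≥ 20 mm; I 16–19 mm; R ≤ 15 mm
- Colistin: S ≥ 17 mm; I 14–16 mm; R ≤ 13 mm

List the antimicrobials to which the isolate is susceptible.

Rifampin 29 mm: ≥ 27 mm ⇒ Susceptible
Meropenem: 26 mm is ≥ 25 mm ⇒ Susceptible
Levofloxacin 23 mm: ≤ 24 mm — Resistant
Vancomycin (13 mm) ≤ 13 mm — Resistant
Tetracycline 15 mm: ≥ 13 mm ⇒ S
Tobramycin (25 mm) ≤ 26 mm ⇒ resistant
Piperacillin-tazobactam 19 mm: in 16–19 mm — intermediate
Colistin (18 mm) ≥ 17 mm — S

rifampin, meropenem, tetracycline, colistin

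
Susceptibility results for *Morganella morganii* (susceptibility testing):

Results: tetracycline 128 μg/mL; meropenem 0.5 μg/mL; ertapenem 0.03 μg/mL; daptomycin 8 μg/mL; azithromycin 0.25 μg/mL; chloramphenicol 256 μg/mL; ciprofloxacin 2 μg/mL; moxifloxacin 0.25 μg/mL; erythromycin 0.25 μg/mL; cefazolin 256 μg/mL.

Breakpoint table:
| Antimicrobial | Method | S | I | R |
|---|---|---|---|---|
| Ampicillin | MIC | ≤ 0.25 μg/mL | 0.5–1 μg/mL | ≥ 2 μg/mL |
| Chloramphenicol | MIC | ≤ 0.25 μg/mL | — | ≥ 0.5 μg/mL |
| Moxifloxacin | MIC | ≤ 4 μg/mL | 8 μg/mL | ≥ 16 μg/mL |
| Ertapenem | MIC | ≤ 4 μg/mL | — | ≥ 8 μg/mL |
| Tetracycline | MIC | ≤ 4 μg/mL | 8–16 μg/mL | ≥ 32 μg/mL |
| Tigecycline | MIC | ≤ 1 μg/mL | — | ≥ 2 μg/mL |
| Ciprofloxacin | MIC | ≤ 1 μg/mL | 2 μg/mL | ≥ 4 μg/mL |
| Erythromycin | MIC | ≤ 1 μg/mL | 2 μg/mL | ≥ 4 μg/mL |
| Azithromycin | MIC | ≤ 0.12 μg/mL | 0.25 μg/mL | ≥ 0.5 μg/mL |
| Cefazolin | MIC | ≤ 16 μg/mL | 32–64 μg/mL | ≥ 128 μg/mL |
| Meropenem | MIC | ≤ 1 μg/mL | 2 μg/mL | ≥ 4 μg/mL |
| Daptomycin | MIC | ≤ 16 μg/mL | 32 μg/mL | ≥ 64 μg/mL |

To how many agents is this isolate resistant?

Tetracycline: 128 μg/mL is ≥ 32 μg/mL — resistant
Meropenem 0.5 μg/mL: ≤ 1 μg/mL → susceptible
Ertapenem 0.03 μg/mL: ≤ 4 μg/mL → Susceptible
Daptomycin 8 μg/mL: ≤ 16 μg/mL ⇒ susceptible
Azithromycin (0.25 μg/mL) = 0.25 μg/mL — I
Chloramphenicol 256 μg/mL: ≥ 0.5 μg/mL ⇒ R
Ciprofloxacin 2 μg/mL: = 2 μg/mL ⇒ I
Moxifloxacin: 0.25 μg/mL is ≤ 4 μg/mL ⇒ S
Erythromycin (0.25 μg/mL) ≤ 1 μg/mL → susceptible
Cefazolin 256 μg/mL: ≥ 128 μg/mL → Resistant
Resistant: 3

3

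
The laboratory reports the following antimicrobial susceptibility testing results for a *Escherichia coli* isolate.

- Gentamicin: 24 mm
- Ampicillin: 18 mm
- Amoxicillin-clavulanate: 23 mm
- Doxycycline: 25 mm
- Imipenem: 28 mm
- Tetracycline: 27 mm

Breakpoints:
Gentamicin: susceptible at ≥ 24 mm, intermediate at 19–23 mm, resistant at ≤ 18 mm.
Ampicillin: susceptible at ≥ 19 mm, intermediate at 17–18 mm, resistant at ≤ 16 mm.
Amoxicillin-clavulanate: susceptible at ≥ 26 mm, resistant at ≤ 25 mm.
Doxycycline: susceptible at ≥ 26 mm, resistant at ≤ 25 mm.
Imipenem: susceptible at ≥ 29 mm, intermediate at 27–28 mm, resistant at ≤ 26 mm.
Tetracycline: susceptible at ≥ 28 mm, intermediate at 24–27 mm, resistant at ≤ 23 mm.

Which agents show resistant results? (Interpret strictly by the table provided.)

Gentamicin: 24 mm is ≥ 24 mm → susceptible
Ampicillin (18 mm) in 17–18 mm ⇒ intermediate
Amoxicillin-clavulanate 23 mm: ≤ 25 mm ⇒ Resistant
Doxycycline 25 mm: ≤ 25 mm ⇒ resistant
Imipenem (28 mm) in 27–28 mm — intermediate
Tetracycline 27 mm: in 24–27 mm → intermediate

amoxicillin-clavulanate, doxycycline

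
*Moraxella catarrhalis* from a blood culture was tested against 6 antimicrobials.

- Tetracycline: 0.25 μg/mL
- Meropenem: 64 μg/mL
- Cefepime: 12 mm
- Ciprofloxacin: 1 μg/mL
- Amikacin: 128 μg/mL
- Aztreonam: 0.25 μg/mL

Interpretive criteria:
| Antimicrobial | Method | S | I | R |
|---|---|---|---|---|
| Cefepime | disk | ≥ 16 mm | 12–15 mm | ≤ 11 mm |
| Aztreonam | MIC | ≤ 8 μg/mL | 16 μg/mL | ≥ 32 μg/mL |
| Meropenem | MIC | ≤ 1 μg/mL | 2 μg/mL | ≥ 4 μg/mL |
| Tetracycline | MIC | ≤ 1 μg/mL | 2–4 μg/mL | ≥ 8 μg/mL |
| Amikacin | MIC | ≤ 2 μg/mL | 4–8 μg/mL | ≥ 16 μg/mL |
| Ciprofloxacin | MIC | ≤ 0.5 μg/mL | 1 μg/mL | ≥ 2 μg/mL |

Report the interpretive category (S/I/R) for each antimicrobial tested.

Tetracycline (0.25 μg/mL) ≤ 1 μg/mL → S
Meropenem (64 μg/mL) ≥ 4 μg/mL → resistant
Cefepime 12 mm: in 12–15 mm → Intermediate
Ciprofloxacin: 1 μg/mL is = 1 μg/mL → Intermediate
Amikacin: 128 μg/mL is ≥ 16 μg/mL ⇒ resistant
Aztreonam 0.25 μg/mL: ≤ 8 μg/mL → susceptible

S, R, I, I, R, S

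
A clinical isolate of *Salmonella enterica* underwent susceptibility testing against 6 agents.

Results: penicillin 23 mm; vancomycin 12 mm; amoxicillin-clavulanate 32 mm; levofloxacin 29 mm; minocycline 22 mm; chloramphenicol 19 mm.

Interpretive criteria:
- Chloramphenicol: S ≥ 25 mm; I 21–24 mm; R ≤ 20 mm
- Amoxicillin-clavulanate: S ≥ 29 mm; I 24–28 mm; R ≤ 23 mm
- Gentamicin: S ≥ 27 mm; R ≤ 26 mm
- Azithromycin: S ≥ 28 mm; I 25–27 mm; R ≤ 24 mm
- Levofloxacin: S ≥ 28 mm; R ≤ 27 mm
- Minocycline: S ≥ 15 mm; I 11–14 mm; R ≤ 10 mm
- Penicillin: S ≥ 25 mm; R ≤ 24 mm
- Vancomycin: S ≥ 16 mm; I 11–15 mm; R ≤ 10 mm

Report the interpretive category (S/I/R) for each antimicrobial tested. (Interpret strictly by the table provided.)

Penicillin: 23 mm is ≤ 24 mm — Resistant
Vancomycin (12 mm) in 11–15 mm — Intermediate
Amoxicillin-clavulanate: 32 mm is ≥ 29 mm ⇒ S
Levofloxacin (29 mm) ≥ 28 mm — Susceptible
Minocycline (22 mm) ≥ 15 mm → susceptible
Chloramphenicol: 19 mm is ≤ 20 mm — Resistant

R, I, S, S, S, R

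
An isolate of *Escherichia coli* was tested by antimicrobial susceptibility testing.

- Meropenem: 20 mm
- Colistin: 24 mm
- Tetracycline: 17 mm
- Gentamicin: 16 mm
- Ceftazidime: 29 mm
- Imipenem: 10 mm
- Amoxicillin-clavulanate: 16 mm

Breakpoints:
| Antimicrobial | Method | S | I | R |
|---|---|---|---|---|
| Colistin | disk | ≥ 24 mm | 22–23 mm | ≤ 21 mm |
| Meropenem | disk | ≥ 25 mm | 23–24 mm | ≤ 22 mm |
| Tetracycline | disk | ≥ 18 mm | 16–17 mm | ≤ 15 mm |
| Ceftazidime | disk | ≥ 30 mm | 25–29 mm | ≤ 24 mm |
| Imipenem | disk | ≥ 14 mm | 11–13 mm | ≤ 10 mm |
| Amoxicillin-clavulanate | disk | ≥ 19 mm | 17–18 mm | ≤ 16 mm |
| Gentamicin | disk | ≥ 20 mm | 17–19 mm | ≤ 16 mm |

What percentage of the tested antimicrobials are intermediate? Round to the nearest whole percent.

29%

Meropenem (20 mm) ≤ 22 mm — R
Colistin: 24 mm is ≥ 24 mm ⇒ Susceptible
Tetracycline: 17 mm is in 16–17 mm ⇒ intermediate
Gentamicin 16 mm: ≤ 16 mm ⇒ resistant
Ceftazidime (29 mm) in 25–29 mm ⇒ Intermediate
Imipenem (10 mm) ≤ 10 mm ⇒ Resistant
Amoxicillin-clavulanate (16 mm) ≤ 16 mm — R
Intermediate: 2/7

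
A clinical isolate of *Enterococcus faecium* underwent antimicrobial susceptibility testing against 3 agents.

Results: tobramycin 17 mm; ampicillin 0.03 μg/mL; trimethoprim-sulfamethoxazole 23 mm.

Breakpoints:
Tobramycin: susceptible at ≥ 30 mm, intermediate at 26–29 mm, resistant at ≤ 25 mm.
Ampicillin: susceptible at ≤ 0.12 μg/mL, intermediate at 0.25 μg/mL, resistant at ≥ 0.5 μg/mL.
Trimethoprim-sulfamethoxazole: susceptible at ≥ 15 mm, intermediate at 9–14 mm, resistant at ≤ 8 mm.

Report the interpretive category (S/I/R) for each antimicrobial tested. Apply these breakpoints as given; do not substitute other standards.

R, S, S

Tobramycin (17 mm) ≤ 25 mm — R
Ampicillin (0.03 μg/mL) ≤ 0.12 μg/mL — Susceptible
Trimethoprim-sulfamethoxazole: 23 mm is ≥ 15 mm ⇒ susceptible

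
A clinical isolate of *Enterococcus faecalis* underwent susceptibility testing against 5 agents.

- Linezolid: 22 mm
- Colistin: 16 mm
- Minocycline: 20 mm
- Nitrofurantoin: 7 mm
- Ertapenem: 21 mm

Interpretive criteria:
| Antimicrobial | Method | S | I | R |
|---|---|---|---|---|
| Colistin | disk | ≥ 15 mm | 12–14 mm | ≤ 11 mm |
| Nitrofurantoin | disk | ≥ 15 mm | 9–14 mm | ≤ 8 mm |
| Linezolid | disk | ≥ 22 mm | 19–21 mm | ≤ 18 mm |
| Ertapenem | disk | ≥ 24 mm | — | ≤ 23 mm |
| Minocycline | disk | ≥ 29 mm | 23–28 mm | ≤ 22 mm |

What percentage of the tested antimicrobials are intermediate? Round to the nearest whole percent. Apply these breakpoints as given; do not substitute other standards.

0%

Linezolid (22 mm) ≥ 22 mm — Susceptible
Colistin (16 mm) ≥ 15 mm — susceptible
Minocycline (20 mm) ≤ 22 mm → R
Nitrofurantoin: 7 mm is ≤ 8 mm — resistant
Ertapenem (21 mm) ≤ 23 mm ⇒ Resistant
Intermediate: 0/5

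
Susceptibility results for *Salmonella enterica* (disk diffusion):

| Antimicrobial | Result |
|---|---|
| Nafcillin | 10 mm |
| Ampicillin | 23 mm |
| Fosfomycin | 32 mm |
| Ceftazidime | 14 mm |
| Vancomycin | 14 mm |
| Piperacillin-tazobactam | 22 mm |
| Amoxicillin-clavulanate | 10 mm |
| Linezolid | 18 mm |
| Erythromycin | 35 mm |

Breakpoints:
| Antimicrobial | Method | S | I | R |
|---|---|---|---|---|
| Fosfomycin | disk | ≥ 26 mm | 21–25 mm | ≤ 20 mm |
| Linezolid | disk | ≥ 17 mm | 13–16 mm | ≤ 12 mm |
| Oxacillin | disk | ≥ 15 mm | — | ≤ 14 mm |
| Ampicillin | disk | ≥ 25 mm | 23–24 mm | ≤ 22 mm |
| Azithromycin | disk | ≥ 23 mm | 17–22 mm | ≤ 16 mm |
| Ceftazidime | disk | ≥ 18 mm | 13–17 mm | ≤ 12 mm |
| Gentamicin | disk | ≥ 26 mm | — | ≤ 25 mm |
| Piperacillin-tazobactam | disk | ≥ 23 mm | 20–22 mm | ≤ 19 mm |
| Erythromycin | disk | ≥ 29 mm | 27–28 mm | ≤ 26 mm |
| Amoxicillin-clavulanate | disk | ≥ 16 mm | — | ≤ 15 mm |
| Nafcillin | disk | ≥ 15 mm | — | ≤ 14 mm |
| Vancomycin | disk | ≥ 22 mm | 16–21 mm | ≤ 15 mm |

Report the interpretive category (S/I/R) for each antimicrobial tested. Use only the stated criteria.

R, I, S, I, R, I, R, S, S

Nafcillin 10 mm: ≤ 14 mm — Resistant
Ampicillin 23 mm: in 23–24 mm → intermediate
Fosfomycin 32 mm: ≥ 26 mm ⇒ susceptible
Ceftazidime (14 mm) in 13–17 mm → Intermediate
Vancomycin: 14 mm is ≤ 15 mm — R
Piperacillin-tazobactam (22 mm) in 20–22 mm → Intermediate
Amoxicillin-clavulanate: 10 mm is ≤ 15 mm — Resistant
Linezolid 18 mm: ≥ 17 mm — susceptible
Erythromycin 35 mm: ≥ 29 mm — Susceptible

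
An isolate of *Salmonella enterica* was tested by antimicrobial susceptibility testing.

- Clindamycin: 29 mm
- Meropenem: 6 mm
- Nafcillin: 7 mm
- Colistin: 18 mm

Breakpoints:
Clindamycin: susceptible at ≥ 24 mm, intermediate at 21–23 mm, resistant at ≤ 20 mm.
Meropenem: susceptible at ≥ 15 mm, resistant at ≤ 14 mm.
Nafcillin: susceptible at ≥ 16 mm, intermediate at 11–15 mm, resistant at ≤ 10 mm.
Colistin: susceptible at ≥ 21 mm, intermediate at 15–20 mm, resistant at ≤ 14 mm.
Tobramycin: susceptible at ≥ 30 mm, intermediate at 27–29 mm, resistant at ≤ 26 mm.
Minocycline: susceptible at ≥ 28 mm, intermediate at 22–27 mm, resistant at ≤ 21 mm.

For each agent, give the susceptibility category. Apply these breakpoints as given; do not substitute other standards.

S, R, R, I

Clindamycin: 29 mm is ≥ 24 mm → susceptible
Meropenem (6 mm) ≤ 14 mm ⇒ resistant
Nafcillin: 7 mm is ≤ 10 mm ⇒ R
Colistin 18 mm: in 15–20 mm ⇒ Intermediate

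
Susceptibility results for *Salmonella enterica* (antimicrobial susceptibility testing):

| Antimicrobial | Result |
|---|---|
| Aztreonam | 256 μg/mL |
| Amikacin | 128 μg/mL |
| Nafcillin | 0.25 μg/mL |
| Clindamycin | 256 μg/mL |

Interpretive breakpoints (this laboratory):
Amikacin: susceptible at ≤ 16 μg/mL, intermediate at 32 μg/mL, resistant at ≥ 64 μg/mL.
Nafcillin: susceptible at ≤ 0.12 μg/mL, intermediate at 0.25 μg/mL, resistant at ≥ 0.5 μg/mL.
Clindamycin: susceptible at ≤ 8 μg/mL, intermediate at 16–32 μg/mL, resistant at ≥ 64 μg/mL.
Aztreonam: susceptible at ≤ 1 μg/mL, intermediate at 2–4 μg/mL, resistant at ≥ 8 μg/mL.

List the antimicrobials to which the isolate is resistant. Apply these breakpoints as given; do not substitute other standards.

Aztreonam 256 μg/mL: ≥ 8 μg/mL ⇒ resistant
Amikacin 128 μg/mL: ≥ 64 μg/mL → resistant
Nafcillin 0.25 μg/mL: = 0.25 μg/mL → I
Clindamycin: 256 μg/mL is ≥ 64 μg/mL → R

aztreonam, amikacin, clindamycin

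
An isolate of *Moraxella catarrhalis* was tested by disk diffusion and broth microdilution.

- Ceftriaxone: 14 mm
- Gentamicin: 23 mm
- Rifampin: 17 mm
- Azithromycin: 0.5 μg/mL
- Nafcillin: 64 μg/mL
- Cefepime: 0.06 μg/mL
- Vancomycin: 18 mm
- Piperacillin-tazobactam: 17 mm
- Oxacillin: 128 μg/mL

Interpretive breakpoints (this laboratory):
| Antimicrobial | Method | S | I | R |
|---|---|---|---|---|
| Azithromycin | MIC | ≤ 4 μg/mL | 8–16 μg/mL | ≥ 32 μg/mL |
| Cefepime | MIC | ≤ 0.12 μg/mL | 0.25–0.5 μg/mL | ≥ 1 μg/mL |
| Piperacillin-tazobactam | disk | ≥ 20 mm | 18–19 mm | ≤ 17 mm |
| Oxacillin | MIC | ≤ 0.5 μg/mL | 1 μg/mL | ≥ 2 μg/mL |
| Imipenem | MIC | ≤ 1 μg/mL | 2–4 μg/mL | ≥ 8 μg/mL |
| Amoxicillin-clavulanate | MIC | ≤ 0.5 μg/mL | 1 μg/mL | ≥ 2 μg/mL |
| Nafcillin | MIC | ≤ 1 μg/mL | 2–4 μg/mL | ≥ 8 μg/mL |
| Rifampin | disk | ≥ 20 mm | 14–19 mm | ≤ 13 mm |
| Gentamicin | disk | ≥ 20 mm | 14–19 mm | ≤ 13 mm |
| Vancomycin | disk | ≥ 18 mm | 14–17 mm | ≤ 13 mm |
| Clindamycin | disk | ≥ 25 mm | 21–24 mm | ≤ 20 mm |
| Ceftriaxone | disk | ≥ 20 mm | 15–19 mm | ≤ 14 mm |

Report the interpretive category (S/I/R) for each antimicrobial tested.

R, S, I, S, R, S, S, R, R

Ceftriaxone (14 mm) ≤ 14 mm — resistant
Gentamicin: 23 mm is ≥ 20 mm — susceptible
Rifampin (17 mm) in 14–19 mm — I
Azithromycin 0.5 μg/mL: ≤ 4 μg/mL — susceptible
Nafcillin 64 μg/mL: ≥ 8 μg/mL ⇒ Resistant
Cefepime (0.06 μg/mL) ≤ 0.12 μg/mL → S
Vancomycin (18 mm) ≥ 18 mm — susceptible
Piperacillin-tazobactam (17 mm) ≤ 17 mm ⇒ Resistant
Oxacillin 128 μg/mL: ≥ 2 μg/mL → R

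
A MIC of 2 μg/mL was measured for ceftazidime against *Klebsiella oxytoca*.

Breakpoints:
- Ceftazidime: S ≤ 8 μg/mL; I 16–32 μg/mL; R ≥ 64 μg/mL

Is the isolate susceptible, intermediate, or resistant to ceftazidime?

Susceptible

Ceftazidime (2 μg/mL) ≤ 8 μg/mL → S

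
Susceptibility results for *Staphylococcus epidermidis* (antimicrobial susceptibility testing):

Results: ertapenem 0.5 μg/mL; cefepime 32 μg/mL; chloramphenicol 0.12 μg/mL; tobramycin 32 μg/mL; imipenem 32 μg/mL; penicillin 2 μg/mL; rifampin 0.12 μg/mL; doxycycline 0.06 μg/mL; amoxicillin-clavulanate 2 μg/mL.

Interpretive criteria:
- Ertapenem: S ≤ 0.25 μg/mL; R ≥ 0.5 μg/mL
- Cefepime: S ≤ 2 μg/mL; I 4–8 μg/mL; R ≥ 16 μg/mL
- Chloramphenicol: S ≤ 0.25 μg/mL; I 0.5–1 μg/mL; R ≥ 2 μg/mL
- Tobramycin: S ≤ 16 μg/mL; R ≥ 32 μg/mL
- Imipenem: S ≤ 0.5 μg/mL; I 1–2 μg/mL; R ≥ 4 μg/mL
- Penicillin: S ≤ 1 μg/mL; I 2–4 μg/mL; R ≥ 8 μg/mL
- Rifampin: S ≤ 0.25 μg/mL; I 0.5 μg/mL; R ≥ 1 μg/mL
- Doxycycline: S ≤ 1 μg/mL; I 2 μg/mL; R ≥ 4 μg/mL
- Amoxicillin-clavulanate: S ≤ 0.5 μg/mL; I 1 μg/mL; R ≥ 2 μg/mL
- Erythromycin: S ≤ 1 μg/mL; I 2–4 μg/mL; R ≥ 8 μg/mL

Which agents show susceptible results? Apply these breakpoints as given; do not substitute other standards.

Ertapenem (0.5 μg/mL) ≥ 0.5 μg/mL → Resistant
Cefepime (32 μg/mL) ≥ 16 μg/mL → R
Chloramphenicol (0.12 μg/mL) ≤ 0.25 μg/mL ⇒ susceptible
Tobramycin (32 μg/mL) ≥ 32 μg/mL → resistant
Imipenem: 32 μg/mL is ≥ 4 μg/mL — Resistant
Penicillin 2 μg/mL: in 2–4 μg/mL → Intermediate
Rifampin: 0.12 μg/mL is ≤ 0.25 μg/mL — susceptible
Doxycycline: 0.06 μg/mL is ≤ 1 μg/mL — S
Amoxicillin-clavulanate: 2 μg/mL is ≥ 2 μg/mL → Resistant

chloramphenicol, rifampin, doxycycline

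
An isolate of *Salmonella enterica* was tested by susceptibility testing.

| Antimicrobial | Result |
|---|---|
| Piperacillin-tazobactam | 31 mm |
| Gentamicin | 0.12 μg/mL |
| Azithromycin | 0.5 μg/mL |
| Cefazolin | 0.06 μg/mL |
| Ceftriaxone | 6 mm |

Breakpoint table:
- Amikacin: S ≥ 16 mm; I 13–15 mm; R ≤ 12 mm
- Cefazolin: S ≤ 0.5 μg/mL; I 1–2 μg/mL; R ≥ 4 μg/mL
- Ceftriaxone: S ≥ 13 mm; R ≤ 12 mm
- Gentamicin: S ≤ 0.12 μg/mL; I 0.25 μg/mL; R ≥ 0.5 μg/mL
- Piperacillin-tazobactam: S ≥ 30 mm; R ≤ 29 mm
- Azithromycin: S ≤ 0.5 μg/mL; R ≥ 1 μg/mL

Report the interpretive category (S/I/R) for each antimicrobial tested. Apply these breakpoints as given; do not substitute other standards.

S, S, S, S, R

Piperacillin-tazobactam: 31 mm is ≥ 30 mm ⇒ S
Gentamicin (0.12 μg/mL) ≤ 0.12 μg/mL → susceptible
Azithromycin 0.5 μg/mL: ≤ 0.5 μg/mL — susceptible
Cefazolin (0.06 μg/mL) ≤ 0.5 μg/mL ⇒ susceptible
Ceftriaxone 6 mm: ≤ 12 mm — R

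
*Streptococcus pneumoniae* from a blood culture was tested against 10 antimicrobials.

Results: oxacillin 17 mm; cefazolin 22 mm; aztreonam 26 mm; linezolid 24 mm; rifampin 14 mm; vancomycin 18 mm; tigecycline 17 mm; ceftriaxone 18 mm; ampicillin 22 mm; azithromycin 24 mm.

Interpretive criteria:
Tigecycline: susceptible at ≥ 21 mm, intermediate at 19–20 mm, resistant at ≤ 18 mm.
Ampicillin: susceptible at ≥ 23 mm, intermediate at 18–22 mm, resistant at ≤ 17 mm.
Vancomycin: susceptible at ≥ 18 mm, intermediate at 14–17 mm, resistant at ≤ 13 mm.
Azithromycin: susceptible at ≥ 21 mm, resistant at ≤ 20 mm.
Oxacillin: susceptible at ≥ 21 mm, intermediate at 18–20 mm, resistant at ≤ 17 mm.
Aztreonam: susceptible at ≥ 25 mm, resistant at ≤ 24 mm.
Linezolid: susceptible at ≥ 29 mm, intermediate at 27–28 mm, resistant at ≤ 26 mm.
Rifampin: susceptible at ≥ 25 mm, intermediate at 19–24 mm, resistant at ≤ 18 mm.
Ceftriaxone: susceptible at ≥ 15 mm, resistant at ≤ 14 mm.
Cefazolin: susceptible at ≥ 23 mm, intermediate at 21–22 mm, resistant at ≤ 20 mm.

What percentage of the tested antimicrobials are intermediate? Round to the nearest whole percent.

Oxacillin: 17 mm is ≤ 17 mm ⇒ R
Cefazolin 22 mm: in 21–22 mm — Intermediate
Aztreonam 26 mm: ≥ 25 mm ⇒ susceptible
Linezolid: 24 mm is ≤ 26 mm ⇒ R
Rifampin (14 mm) ≤ 18 mm — Resistant
Vancomycin 18 mm: ≥ 18 mm — susceptible
Tigecycline: 17 mm is ≤ 18 mm → Resistant
Ceftriaxone: 18 mm is ≥ 15 mm ⇒ S
Ampicillin (22 mm) in 18–22 mm → Intermediate
Azithromycin: 24 mm is ≥ 21 mm — susceptible
Intermediate: 2/10

20%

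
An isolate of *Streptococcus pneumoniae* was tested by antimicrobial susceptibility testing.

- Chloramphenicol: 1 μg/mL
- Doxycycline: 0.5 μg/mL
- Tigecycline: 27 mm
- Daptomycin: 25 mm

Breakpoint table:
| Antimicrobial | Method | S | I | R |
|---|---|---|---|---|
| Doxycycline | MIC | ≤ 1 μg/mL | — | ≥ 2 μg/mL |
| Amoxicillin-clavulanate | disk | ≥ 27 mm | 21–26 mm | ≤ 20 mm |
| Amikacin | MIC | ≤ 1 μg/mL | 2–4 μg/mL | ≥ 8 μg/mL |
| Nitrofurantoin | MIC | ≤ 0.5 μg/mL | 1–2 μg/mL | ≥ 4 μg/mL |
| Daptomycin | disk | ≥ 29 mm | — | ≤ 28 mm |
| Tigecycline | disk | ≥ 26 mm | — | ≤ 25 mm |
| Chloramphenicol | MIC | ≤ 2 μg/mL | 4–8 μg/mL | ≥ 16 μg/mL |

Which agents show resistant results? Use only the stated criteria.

daptomycin

Chloramphenicol 1 μg/mL: ≤ 2 μg/mL → Susceptible
Doxycycline (0.5 μg/mL) ≤ 1 μg/mL ⇒ susceptible
Tigecycline: 27 mm is ≥ 26 mm — S
Daptomycin (25 mm) ≤ 28 mm ⇒ resistant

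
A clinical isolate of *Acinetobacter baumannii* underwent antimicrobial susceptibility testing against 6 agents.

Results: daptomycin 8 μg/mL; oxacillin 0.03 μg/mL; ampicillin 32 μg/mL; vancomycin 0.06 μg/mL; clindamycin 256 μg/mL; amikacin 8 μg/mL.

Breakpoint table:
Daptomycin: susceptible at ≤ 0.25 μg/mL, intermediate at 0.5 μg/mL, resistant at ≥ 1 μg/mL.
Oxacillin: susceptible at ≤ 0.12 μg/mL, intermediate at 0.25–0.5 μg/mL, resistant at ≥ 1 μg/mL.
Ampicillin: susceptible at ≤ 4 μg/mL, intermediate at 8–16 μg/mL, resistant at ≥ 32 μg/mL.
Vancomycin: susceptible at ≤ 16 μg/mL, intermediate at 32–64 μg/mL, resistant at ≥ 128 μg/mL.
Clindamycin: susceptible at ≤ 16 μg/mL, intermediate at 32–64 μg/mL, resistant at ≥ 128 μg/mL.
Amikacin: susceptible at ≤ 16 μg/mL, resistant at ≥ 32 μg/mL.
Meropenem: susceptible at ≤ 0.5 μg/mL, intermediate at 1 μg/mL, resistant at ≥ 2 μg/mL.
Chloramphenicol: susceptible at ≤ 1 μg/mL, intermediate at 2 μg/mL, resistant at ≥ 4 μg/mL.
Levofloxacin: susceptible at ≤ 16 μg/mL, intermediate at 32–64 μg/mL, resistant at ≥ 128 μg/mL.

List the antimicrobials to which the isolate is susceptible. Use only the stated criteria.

Daptomycin: 8 μg/mL is ≥ 1 μg/mL → resistant
Oxacillin 0.03 μg/mL: ≤ 0.12 μg/mL → Susceptible
Ampicillin 32 μg/mL: ≥ 32 μg/mL ⇒ R
Vancomycin: 0.06 μg/mL is ≤ 16 μg/mL ⇒ Susceptible
Clindamycin 256 μg/mL: ≥ 128 μg/mL ⇒ Resistant
Amikacin 8 μg/mL: ≤ 16 μg/mL — susceptible

oxacillin, vancomycin, amikacin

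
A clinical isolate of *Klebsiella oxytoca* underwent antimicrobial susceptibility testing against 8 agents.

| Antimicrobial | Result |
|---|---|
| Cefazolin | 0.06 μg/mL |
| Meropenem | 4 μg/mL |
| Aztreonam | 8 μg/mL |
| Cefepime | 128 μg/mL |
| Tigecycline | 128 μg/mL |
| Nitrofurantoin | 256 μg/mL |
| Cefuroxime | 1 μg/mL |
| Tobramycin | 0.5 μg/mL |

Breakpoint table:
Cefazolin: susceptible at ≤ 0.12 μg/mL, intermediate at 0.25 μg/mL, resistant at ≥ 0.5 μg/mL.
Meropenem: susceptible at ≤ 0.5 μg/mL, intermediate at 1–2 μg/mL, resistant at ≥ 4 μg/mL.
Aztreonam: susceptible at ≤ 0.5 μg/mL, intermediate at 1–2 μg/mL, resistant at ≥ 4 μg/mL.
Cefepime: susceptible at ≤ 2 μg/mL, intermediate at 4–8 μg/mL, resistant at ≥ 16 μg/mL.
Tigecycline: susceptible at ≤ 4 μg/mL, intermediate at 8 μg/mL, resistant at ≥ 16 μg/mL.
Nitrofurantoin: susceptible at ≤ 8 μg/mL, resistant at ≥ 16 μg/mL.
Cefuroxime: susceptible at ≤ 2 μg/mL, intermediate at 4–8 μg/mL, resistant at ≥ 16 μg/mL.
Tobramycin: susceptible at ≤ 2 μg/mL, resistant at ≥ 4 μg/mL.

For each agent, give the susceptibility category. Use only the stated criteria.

Cefazolin (0.06 μg/mL) ≤ 0.12 μg/mL ⇒ susceptible
Meropenem 4 μg/mL: ≥ 4 μg/mL → resistant
Aztreonam (8 μg/mL) ≥ 4 μg/mL → resistant
Cefepime 128 μg/mL: ≥ 16 μg/mL ⇒ resistant
Tigecycline (128 μg/mL) ≥ 16 μg/mL — resistant
Nitrofurantoin 256 μg/mL: ≥ 16 μg/mL → R
Cefuroxime: 1 μg/mL is ≤ 2 μg/mL — S
Tobramycin (0.5 μg/mL) ≤ 2 μg/mL → S

S, R, R, R, R, R, S, S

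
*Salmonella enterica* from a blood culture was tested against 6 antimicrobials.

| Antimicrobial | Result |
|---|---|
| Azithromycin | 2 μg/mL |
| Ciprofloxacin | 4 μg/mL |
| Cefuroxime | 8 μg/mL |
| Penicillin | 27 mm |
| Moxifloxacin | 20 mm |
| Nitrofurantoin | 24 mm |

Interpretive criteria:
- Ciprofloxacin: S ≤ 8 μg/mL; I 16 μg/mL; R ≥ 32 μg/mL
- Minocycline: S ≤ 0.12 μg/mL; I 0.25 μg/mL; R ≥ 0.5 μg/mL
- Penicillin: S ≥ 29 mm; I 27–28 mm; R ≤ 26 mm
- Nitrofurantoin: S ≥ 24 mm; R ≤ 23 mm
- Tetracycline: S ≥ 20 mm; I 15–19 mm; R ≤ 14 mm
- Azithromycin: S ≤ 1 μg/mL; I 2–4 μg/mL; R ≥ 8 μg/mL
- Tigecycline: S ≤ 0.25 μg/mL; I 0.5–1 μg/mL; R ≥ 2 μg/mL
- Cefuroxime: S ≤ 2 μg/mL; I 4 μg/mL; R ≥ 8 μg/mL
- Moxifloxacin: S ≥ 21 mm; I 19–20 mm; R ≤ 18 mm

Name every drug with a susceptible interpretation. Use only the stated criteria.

Azithromycin 2 μg/mL: in 2–4 μg/mL — intermediate
Ciprofloxacin: 4 μg/mL is ≤ 8 μg/mL — Susceptible
Cefuroxime 8 μg/mL: ≥ 8 μg/mL → R
Penicillin: 27 mm is in 27–28 mm ⇒ intermediate
Moxifloxacin: 20 mm is in 19–20 mm — intermediate
Nitrofurantoin: 24 mm is ≥ 24 mm — S

ciprofloxacin, nitrofurantoin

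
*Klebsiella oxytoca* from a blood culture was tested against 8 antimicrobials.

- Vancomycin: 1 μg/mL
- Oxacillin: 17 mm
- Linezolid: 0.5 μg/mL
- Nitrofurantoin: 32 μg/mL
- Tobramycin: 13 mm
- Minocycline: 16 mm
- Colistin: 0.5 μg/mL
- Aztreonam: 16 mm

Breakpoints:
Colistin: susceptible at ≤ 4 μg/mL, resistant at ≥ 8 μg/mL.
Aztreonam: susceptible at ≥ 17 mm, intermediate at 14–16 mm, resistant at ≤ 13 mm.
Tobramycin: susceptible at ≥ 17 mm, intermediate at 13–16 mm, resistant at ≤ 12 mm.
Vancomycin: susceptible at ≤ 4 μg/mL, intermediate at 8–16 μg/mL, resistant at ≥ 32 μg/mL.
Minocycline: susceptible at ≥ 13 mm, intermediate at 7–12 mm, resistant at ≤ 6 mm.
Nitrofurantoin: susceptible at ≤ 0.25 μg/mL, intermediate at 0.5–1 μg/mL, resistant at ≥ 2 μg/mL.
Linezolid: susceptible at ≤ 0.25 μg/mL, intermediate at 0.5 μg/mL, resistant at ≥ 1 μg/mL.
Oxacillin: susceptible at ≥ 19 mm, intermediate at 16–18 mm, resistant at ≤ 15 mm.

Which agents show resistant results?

nitrofurantoin

Vancomycin: 1 μg/mL is ≤ 4 μg/mL — susceptible
Oxacillin: 17 mm is in 16–18 mm — Intermediate
Linezolid (0.5 μg/mL) = 0.5 μg/mL — intermediate
Nitrofurantoin (32 μg/mL) ≥ 2 μg/mL ⇒ R
Tobramycin (13 mm) in 13–16 mm ⇒ intermediate
Minocycline 16 mm: ≥ 13 mm → susceptible
Colistin 0.5 μg/mL: ≤ 4 μg/mL → susceptible
Aztreonam: 16 mm is in 14–16 mm — I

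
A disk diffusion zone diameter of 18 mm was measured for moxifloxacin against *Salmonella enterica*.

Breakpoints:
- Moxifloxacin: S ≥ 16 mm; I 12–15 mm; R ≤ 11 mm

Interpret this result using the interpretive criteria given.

S

Moxifloxacin 18 mm: ≥ 16 mm → Susceptible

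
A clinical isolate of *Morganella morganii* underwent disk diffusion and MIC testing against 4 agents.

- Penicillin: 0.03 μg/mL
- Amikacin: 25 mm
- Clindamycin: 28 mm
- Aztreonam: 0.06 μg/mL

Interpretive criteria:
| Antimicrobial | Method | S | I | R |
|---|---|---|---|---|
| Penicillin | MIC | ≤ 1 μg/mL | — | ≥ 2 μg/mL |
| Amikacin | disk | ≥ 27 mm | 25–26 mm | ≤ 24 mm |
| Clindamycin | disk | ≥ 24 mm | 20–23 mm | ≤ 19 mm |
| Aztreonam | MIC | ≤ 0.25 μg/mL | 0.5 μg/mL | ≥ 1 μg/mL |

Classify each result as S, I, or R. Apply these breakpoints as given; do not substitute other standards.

S, I, S, S

Penicillin 0.03 μg/mL: ≤ 1 μg/mL → susceptible
Amikacin (25 mm) in 25–26 mm — Intermediate
Clindamycin 28 mm: ≥ 24 mm — Susceptible
Aztreonam (0.06 μg/mL) ≤ 0.25 μg/mL → S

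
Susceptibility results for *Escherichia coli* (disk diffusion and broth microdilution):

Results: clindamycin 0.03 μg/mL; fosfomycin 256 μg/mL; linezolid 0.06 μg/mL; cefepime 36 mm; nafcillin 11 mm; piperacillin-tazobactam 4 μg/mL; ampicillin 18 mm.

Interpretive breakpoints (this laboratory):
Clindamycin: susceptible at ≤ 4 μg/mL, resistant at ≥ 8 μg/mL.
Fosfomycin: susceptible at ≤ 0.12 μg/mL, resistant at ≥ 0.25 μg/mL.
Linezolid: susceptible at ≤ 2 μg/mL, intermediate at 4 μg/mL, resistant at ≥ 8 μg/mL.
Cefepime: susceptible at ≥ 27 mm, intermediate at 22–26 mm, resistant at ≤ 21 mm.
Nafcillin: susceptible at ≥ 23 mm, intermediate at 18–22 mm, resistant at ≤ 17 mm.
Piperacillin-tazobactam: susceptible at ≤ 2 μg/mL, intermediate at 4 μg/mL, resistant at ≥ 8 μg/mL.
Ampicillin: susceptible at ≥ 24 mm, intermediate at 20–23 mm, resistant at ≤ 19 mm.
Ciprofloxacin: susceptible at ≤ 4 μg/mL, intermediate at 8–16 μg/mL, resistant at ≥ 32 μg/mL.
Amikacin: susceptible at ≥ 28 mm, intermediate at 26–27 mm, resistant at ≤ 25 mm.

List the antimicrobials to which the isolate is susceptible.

clindamycin, linezolid, cefepime

Clindamycin (0.03 μg/mL) ≤ 4 μg/mL — Susceptible
Fosfomycin (256 μg/mL) ≥ 0.25 μg/mL → resistant
Linezolid: 0.06 μg/mL is ≤ 2 μg/mL → susceptible
Cefepime 36 mm: ≥ 27 mm → Susceptible
Nafcillin 11 mm: ≤ 17 mm — Resistant
Piperacillin-tazobactam 4 μg/mL: = 4 μg/mL ⇒ Intermediate
Ampicillin 18 mm: ≤ 19 mm → Resistant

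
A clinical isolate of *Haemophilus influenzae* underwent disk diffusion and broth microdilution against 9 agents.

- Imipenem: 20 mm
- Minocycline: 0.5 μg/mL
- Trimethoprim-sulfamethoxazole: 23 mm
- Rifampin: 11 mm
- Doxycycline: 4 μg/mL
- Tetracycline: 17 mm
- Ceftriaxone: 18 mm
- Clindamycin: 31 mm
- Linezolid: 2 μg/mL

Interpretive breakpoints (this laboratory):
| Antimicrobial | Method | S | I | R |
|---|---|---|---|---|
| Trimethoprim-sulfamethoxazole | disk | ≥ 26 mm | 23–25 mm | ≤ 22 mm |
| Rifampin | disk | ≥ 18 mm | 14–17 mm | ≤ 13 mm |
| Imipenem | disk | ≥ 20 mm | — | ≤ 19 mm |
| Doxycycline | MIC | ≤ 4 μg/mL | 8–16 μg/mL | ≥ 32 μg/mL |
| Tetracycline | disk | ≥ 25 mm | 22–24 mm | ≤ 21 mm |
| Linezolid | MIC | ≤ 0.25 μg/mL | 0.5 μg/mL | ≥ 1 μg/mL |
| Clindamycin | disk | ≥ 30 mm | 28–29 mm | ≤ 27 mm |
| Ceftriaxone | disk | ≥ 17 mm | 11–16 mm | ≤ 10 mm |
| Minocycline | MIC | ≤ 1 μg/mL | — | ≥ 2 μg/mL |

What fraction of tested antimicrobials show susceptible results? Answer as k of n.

Imipenem 20 mm: ≥ 20 mm ⇒ susceptible
Minocycline 0.5 μg/mL: ≤ 1 μg/mL → S
Trimethoprim-sulfamethoxazole 23 mm: in 23–25 mm → Intermediate
Rifampin (11 mm) ≤ 13 mm — R
Doxycycline 4 μg/mL: ≤ 4 μg/mL — susceptible
Tetracycline 17 mm: ≤ 21 mm ⇒ R
Ceftriaxone (18 mm) ≥ 17 mm ⇒ S
Clindamycin (31 mm) ≥ 30 mm — susceptible
Linezolid 2 μg/mL: ≥ 1 μg/mL — Resistant
Susceptible: 5/9

5 of 9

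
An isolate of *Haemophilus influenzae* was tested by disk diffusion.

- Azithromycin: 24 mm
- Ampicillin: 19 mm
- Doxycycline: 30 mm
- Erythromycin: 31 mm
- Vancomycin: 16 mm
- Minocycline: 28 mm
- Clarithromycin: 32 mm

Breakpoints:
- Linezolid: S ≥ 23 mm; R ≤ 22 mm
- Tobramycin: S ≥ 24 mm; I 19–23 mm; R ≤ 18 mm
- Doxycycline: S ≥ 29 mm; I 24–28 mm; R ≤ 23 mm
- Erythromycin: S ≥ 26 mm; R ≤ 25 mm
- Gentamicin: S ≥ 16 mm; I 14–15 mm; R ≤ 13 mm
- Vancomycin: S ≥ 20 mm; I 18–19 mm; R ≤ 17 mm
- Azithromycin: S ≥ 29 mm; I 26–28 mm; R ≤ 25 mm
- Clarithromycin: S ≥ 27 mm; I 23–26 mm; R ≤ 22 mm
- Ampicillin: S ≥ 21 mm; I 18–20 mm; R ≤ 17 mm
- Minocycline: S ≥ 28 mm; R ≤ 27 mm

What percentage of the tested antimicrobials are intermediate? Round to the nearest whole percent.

14%

Azithromycin 24 mm: ≤ 25 mm — Resistant
Ampicillin: 19 mm is in 18–20 mm → intermediate
Doxycycline (30 mm) ≥ 29 mm → susceptible
Erythromycin (31 mm) ≥ 26 mm ⇒ susceptible
Vancomycin 16 mm: ≤ 17 mm → Resistant
Minocycline: 28 mm is ≥ 28 mm → susceptible
Clarithromycin 32 mm: ≥ 27 mm ⇒ susceptible
Intermediate: 1/7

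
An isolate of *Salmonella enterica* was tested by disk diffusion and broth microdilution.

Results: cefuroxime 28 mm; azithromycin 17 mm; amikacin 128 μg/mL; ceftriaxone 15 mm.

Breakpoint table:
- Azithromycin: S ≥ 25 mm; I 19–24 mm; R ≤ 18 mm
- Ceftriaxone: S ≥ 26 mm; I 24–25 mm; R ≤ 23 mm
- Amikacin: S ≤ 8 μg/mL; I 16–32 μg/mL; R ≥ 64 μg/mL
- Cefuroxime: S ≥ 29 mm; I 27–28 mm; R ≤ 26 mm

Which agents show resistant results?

azithromycin, amikacin, ceftriaxone

Cefuroxime 28 mm: in 27–28 mm — intermediate
Azithromycin: 17 mm is ≤ 18 mm — resistant
Amikacin 128 μg/mL: ≥ 64 μg/mL → resistant
Ceftriaxone: 15 mm is ≤ 23 mm → resistant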